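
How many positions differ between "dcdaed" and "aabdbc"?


Comparing "dcdaed" and "aabdbc" position by position:
  Position 0: 'd' vs 'a' => DIFFER
  Position 1: 'c' vs 'a' => DIFFER
  Position 2: 'd' vs 'b' => DIFFER
  Position 3: 'a' vs 'd' => DIFFER
  Position 4: 'e' vs 'b' => DIFFER
  Position 5: 'd' vs 'c' => DIFFER
Positions that differ: 6

6


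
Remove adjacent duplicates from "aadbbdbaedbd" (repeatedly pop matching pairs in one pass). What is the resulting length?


Input: aadbbdbaedbd
Stack-based adjacent duplicate removal:
  Read 'a': push. Stack: a
  Read 'a': matches stack top 'a' => pop. Stack: (empty)
  Read 'd': push. Stack: d
  Read 'b': push. Stack: db
  Read 'b': matches stack top 'b' => pop. Stack: d
  Read 'd': matches stack top 'd' => pop. Stack: (empty)
  Read 'b': push. Stack: b
  Read 'a': push. Stack: ba
  Read 'e': push. Stack: bae
  Read 'd': push. Stack: baed
  Read 'b': push. Stack: baedb
  Read 'd': push. Stack: baedbd
Final stack: "baedbd" (length 6)

6


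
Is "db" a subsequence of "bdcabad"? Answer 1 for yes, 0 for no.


Check if "db" is a subsequence of "bdcabad"
Greedy scan:
  Position 0 ('b'): no match needed
  Position 1 ('d'): matches sub[0] = 'd'
  Position 2 ('c'): no match needed
  Position 3 ('a'): no match needed
  Position 4 ('b'): matches sub[1] = 'b'
  Position 5 ('a'): no match needed
  Position 6 ('d'): no match needed
All 2 characters matched => is a subsequence

1


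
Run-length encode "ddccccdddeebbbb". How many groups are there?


Input: ddccccdddeebbbb
Scanning for consecutive runs:
  Group 1: 'd' x 2 (positions 0-1)
  Group 2: 'c' x 4 (positions 2-5)
  Group 3: 'd' x 3 (positions 6-8)
  Group 4: 'e' x 2 (positions 9-10)
  Group 5: 'b' x 4 (positions 11-14)
Total groups: 5

5


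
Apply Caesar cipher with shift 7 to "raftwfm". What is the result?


Caesar cipher: shift "raftwfm" by 7
  'r' (pos 17) + 7 = pos 24 = 'y'
  'a' (pos 0) + 7 = pos 7 = 'h'
  'f' (pos 5) + 7 = pos 12 = 'm'
  't' (pos 19) + 7 = pos 0 = 'a'
  'w' (pos 22) + 7 = pos 3 = 'd'
  'f' (pos 5) + 7 = pos 12 = 'm'
  'm' (pos 12) + 7 = pos 19 = 't'
Result: yhmadmt

yhmadmt


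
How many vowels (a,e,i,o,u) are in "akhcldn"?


Input: akhcldn
Checking each character:
  'a' at position 0: vowel (running total: 1)
  'k' at position 1: consonant
  'h' at position 2: consonant
  'c' at position 3: consonant
  'l' at position 4: consonant
  'd' at position 5: consonant
  'n' at position 6: consonant
Total vowels: 1

1


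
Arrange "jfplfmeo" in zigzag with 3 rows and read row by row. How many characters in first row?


Zigzag "jfplfmeo" into 3 rows:
Placing characters:
  'j' => row 0
  'f' => row 1
  'p' => row 2
  'l' => row 1
  'f' => row 0
  'm' => row 1
  'e' => row 2
  'o' => row 1
Rows:
  Row 0: "jf"
  Row 1: "flmo"
  Row 2: "pe"
First row length: 2

2


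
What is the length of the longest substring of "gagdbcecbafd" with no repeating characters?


Input: "gagdbcecbafd"
Sliding window (track last position of each char):
  Position 0 ('g'): window [0,0] length 1 -- new best
  Position 1 ('a'): window [0,1] length 2 -- new best
  Position 2 ('g'): repeat (last at 0), move window start to 1
  Position 2 ('g'): window [1,2] length 2
  Position 3 ('d'): window [1,3] length 3 -- new best
  Position 4 ('b'): window [1,4] length 4 -- new best
  Position 5 ('c'): window [1,5] length 5 -- new best
  Position 6 ('e'): window [1,6] length 6 -- new best
  Position 7 ('c'): repeat (last at 5), move window start to 6
  Position 7 ('c'): window [6,7] length 2
  Position 8 ('b'): window [6,8] length 3
  Position 9 ('a'): window [6,9] length 4
  Position 10 ('f'): window [6,10] length 5
  Position 11 ('d'): window [6,11] length 6
Longest substring with no repeats: "agdbce" with length 6

6


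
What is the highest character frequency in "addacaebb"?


Input: addacaebb
Character counts:
  'a': 3
  'b': 2
  'c': 1
  'd': 2
  'e': 1
Maximum frequency: 3

3


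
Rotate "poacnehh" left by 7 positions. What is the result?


Input: "poacnehh", rotate left by 7
First 7 characters: "poacneh"
Remaining characters: "h"
Concatenate remaining + first: "h" + "poacneh" = "hpoacneh"

hpoacneh


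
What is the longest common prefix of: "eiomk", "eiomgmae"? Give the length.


Words: eiomk, eiomgmae
  Position 0: all 'e' => match
  Position 1: all 'i' => match
  Position 2: all 'o' => match
  Position 3: all 'm' => match
  Position 4: ('k', 'g') => mismatch, stop
LCP = "eiom" (length 4)

4


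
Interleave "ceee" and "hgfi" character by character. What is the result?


Interleaving "ceee" and "hgfi":
  Position 0: 'c' from first, 'h' from second => "ch"
  Position 1: 'e' from first, 'g' from second => "eg"
  Position 2: 'e' from first, 'f' from second => "ef"
  Position 3: 'e' from first, 'i' from second => "ei"
Result: chegefei

chegefei


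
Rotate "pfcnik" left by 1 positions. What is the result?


Input: "pfcnik", rotate left by 1
First 1 characters: "p"
Remaining characters: "fcnik"
Concatenate remaining + first: "fcnik" + "p" = "fcnikp"

fcnikp


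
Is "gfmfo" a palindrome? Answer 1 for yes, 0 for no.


Input: gfmfo
Reversed: ofmfg
  Compare pos 0 ('g') with pos 4 ('o'): MISMATCH
  Compare pos 1 ('f') with pos 3 ('f'): match
Result: not a palindrome

0


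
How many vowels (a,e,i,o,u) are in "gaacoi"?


Input: gaacoi
Checking each character:
  'g' at position 0: consonant
  'a' at position 1: vowel (running total: 1)
  'a' at position 2: vowel (running total: 2)
  'c' at position 3: consonant
  'o' at position 4: vowel (running total: 3)
  'i' at position 5: vowel (running total: 4)
Total vowels: 4

4


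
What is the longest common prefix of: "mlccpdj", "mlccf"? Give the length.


Words: mlccpdj, mlccf
  Position 0: all 'm' => match
  Position 1: all 'l' => match
  Position 2: all 'c' => match
  Position 3: all 'c' => match
  Position 4: ('p', 'f') => mismatch, stop
LCP = "mlcc" (length 4)

4


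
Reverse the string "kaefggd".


Input: kaefggd
Reading characters right to left:
  Position 6: 'd'
  Position 5: 'g'
  Position 4: 'g'
  Position 3: 'f'
  Position 2: 'e'
  Position 1: 'a'
  Position 0: 'k'
Reversed: dggfeak

dggfeak


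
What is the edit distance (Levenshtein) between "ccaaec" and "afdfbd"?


Computing edit distance: "ccaaec" -> "afdfbd"
DP table:
           a    f    d    f    b    d
      0    1    2    3    4    5    6
  c   1    1    2    3    4    5    6
  c   2    2    2    3    4    5    6
  a   3    2    3    3    4    5    6
  a   4    3    3    4    4    5    6
  e   5    4    4    4    5    5    6
  c   6    5    5    5    5    6    6
Edit distance = dp[6][6] = 6

6


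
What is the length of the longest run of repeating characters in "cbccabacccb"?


Input: "cbccabacccb"
Scanning for longest run:
  Position 1 ('b'): new char, reset run to 1
  Position 2 ('c'): new char, reset run to 1
  Position 3 ('c'): continues run of 'c', length=2
  Position 4 ('a'): new char, reset run to 1
  Position 5 ('b'): new char, reset run to 1
  Position 6 ('a'): new char, reset run to 1
  Position 7 ('c'): new char, reset run to 1
  Position 8 ('c'): continues run of 'c', length=2
  Position 9 ('c'): continues run of 'c', length=3
  Position 10 ('b'): new char, reset run to 1
Longest run: 'c' with length 3

3


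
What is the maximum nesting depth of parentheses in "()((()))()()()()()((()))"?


Input: "()((()))()()()()()((()))"
Tracking depth:
  Position 0 '(': depth becomes 1
  Position 1 ')': depth becomes 0
  Position 2 '(': depth becomes 1
  Position 3 '(': depth becomes 2
  Position 4 '(': depth becomes 3
  Position 5 ')': depth becomes 2
  Position 6 ')': depth becomes 1
  Position 7 ')': depth becomes 0
  Position 8 '(': depth becomes 1
  Position 9 ')': depth becomes 0
  Position 10 '(': depth becomes 1
  Position 11 ')': depth becomes 0
  Position 12 '(': depth becomes 1
  Position 13 ')': depth becomes 0
  Position 14 '(': depth becomes 1
  Position 15 ')': depth becomes 0
  Position 16 '(': depth becomes 1
  Position 17 ')': depth becomes 0
  Position 18 '(': depth becomes 1
  Position 19 '(': depth becomes 2
  Position 20 '(': depth becomes 3
  Position 21 ')': depth becomes 2
  Position 22 ')': depth becomes 1
  Position 23 ')': depth becomes 0
Maximum depth reached: 3

3


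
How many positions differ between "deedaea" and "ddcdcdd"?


Comparing "deedaea" and "ddcdcdd" position by position:
  Position 0: 'd' vs 'd' => same
  Position 1: 'e' vs 'd' => DIFFER
  Position 2: 'e' vs 'c' => DIFFER
  Position 3: 'd' vs 'd' => same
  Position 4: 'a' vs 'c' => DIFFER
  Position 5: 'e' vs 'd' => DIFFER
  Position 6: 'a' vs 'd' => DIFFER
Positions that differ: 5

5


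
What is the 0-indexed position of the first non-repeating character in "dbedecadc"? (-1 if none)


Input: dbedecadc
Character frequencies:
  'a': 1
  'b': 1
  'c': 2
  'd': 3
  'e': 2
Scanning left to right for freq == 1:
  Position 0 ('d'): freq=3, skip
  Position 1 ('b'): unique! => answer = 1

1


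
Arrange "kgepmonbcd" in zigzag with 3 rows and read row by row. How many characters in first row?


Zigzag "kgepmonbcd" into 3 rows:
Placing characters:
  'k' => row 0
  'g' => row 1
  'e' => row 2
  'p' => row 1
  'm' => row 0
  'o' => row 1
  'n' => row 2
  'b' => row 1
  'c' => row 0
  'd' => row 1
Rows:
  Row 0: "kmc"
  Row 1: "gpobd"
  Row 2: "en"
First row length: 3

3


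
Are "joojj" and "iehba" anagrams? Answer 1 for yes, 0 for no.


Strings: "joojj", "iehba"
Sorted first:  jjjoo
Sorted second: abehi
Differ at position 0: 'j' vs 'a' => not anagrams

0


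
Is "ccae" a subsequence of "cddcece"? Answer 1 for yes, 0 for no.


Check if "ccae" is a subsequence of "cddcece"
Greedy scan:
  Position 0 ('c'): matches sub[0] = 'c'
  Position 1 ('d'): no match needed
  Position 2 ('d'): no match needed
  Position 3 ('c'): matches sub[1] = 'c'
  Position 4 ('e'): no match needed
  Position 5 ('c'): no match needed
  Position 6 ('e'): no match needed
Only matched 2/4 characters => not a subsequence

0


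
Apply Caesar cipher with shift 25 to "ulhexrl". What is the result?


Caesar cipher: shift "ulhexrl" by 25
  'u' (pos 20) + 25 = pos 19 = 't'
  'l' (pos 11) + 25 = pos 10 = 'k'
  'h' (pos 7) + 25 = pos 6 = 'g'
  'e' (pos 4) + 25 = pos 3 = 'd'
  'x' (pos 23) + 25 = pos 22 = 'w'
  'r' (pos 17) + 25 = pos 16 = 'q'
  'l' (pos 11) + 25 = pos 10 = 'k'
Result: tkgdwqk

tkgdwqk


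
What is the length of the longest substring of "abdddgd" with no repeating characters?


Input: "abdddgd"
Sliding window (track last position of each char):
  Position 0 ('a'): window [0,0] length 1 -- new best
  Position 1 ('b'): window [0,1] length 2 -- new best
  Position 2 ('d'): window [0,2] length 3 -- new best
  Position 3 ('d'): repeat (last at 2), move window start to 3
  Position 3 ('d'): window [3,3] length 1
  Position 4 ('d'): repeat (last at 3), move window start to 4
  Position 4 ('d'): window [4,4] length 1
  Position 5 ('g'): window [4,5] length 2
  Position 6 ('d'): repeat (last at 4), move window start to 5
  Position 6 ('d'): window [5,6] length 2
Longest substring with no repeats: "abd" with length 3

3


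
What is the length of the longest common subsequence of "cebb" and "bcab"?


LCS of "cebb" and "bcab"
DP table:
           b    c    a    b
      0    0    0    0    0
  c   0    0    1    1    1
  e   0    0    1    1    1
  b   0    1    1    1    2
  b   0    1    1    1    2
LCS length = dp[4][4] = 2

2


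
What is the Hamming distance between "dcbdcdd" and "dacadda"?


Comparing "dcbdcdd" and "dacadda" position by position:
  Position 0: 'd' vs 'd' => same
  Position 1: 'c' vs 'a' => differ
  Position 2: 'b' vs 'c' => differ
  Position 3: 'd' vs 'a' => differ
  Position 4: 'c' vs 'd' => differ
  Position 5: 'd' vs 'd' => same
  Position 6: 'd' vs 'a' => differ
Total differences (Hamming distance): 5

5


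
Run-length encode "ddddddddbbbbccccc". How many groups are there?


Input: ddddddddbbbbccccc
Scanning for consecutive runs:
  Group 1: 'd' x 8 (positions 0-7)
  Group 2: 'b' x 4 (positions 8-11)
  Group 3: 'c' x 5 (positions 12-16)
Total groups: 3

3


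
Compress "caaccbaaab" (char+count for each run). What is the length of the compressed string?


Input: caaccbaaab
Runs:
  'c' x 1 => "c1"
  'a' x 2 => "a2"
  'c' x 2 => "c2"
  'b' x 1 => "b1"
  'a' x 3 => "a3"
  'b' x 1 => "b1"
Compressed: "c1a2c2b1a3b1"
Compressed length: 12

12


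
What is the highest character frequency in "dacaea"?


Input: dacaea
Character counts:
  'a': 3
  'c': 1
  'd': 1
  'e': 1
Maximum frequency: 3

3


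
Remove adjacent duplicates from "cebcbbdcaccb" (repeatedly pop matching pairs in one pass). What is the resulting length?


Input: cebcbbdcaccb
Stack-based adjacent duplicate removal:
  Read 'c': push. Stack: c
  Read 'e': push. Stack: ce
  Read 'b': push. Stack: ceb
  Read 'c': push. Stack: cebc
  Read 'b': push. Stack: cebcb
  Read 'b': matches stack top 'b' => pop. Stack: cebc
  Read 'd': push. Stack: cebcd
  Read 'c': push. Stack: cebcdc
  Read 'a': push. Stack: cebcdca
  Read 'c': push. Stack: cebcdcac
  Read 'c': matches stack top 'c' => pop. Stack: cebcdca
  Read 'b': push. Stack: cebcdcab
Final stack: "cebcdcab" (length 8)

8


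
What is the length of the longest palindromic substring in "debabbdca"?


Input: "debabbdca"
Checking substrings for palindromes:
  [2:5] "bab" (len 3) => palindrome
  [4:6] "bb" (len 2) => palindrome
Longest palindromic substring: "bab" with length 3

3


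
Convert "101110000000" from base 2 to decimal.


Input: "101110000000" in base 2
Positional expansion:
  Digit '1' (value 1) x 2^11 = 2048
  Digit '0' (value 0) x 2^10 = 0
  Digit '1' (value 1) x 2^9 = 512
  Digit '1' (value 1) x 2^8 = 256
  Digit '1' (value 1) x 2^7 = 128
  Digit '0' (value 0) x 2^6 = 0
  Digit '0' (value 0) x 2^5 = 0
  Digit '0' (value 0) x 2^4 = 0
  Digit '0' (value 0) x 2^3 = 0
  Digit '0' (value 0) x 2^2 = 0
  Digit '0' (value 0) x 2^1 = 0
  Digit '0' (value 0) x 2^0 = 0
Sum = 2944

2944


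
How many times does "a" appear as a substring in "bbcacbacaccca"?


Searching for "a" in "bbcacbacaccca"
Scanning each position:
  Position 0: "b" => no
  Position 1: "b" => no
  Position 2: "c" => no
  Position 3: "a" => MATCH
  Position 4: "c" => no
  Position 5: "b" => no
  Position 6: "a" => MATCH
  Position 7: "c" => no
  Position 8: "a" => MATCH
  Position 9: "c" => no
  Position 10: "c" => no
  Position 11: "c" => no
  Position 12: "a" => MATCH
Total occurrences: 4

4


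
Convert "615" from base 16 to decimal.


Input: "615" in base 16
Positional expansion:
  Digit '6' (value 6) x 16^2 = 1536
  Digit '1' (value 1) x 16^1 = 16
  Digit '5' (value 5) x 16^0 = 5
Sum = 1557

1557


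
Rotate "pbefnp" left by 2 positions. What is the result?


Input: "pbefnp", rotate left by 2
First 2 characters: "pb"
Remaining characters: "efnp"
Concatenate remaining + first: "efnp" + "pb" = "efnppb"

efnppb


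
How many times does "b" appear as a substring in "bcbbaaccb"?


Searching for "b" in "bcbbaaccb"
Scanning each position:
  Position 0: "b" => MATCH
  Position 1: "c" => no
  Position 2: "b" => MATCH
  Position 3: "b" => MATCH
  Position 4: "a" => no
  Position 5: "a" => no
  Position 6: "c" => no
  Position 7: "c" => no
  Position 8: "b" => MATCH
Total occurrences: 4

4


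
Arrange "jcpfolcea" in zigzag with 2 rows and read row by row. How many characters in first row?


Zigzag "jcpfolcea" into 2 rows:
Placing characters:
  'j' => row 0
  'c' => row 1
  'p' => row 0
  'f' => row 1
  'o' => row 0
  'l' => row 1
  'c' => row 0
  'e' => row 1
  'a' => row 0
Rows:
  Row 0: "jpoca"
  Row 1: "cfle"
First row length: 5

5


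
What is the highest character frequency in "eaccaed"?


Input: eaccaed
Character counts:
  'a': 2
  'c': 2
  'd': 1
  'e': 2
Maximum frequency: 2

2


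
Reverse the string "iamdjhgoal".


Input: iamdjhgoal
Reading characters right to left:
  Position 9: 'l'
  Position 8: 'a'
  Position 7: 'o'
  Position 6: 'g'
  Position 5: 'h'
  Position 4: 'j'
  Position 3: 'd'
  Position 2: 'm'
  Position 1: 'a'
  Position 0: 'i'
Reversed: laoghjdmai

laoghjdmai


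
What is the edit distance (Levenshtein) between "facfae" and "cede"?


Computing edit distance: "facfae" -> "cede"
DP table:
           c    e    d    e
      0    1    2    3    4
  f   1    1    2    3    4
  a   2    2    2    3    4
  c   3    2    3    3    4
  f   4    3    3    4    4
  a   5    4    4    4    5
  e   6    5    4    5    4
Edit distance = dp[6][4] = 4

4


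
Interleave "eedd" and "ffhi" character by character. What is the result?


Interleaving "eedd" and "ffhi":
  Position 0: 'e' from first, 'f' from second => "ef"
  Position 1: 'e' from first, 'f' from second => "ef"
  Position 2: 'd' from first, 'h' from second => "dh"
  Position 3: 'd' from first, 'i' from second => "di"
Result: efefdhdi

efefdhdi


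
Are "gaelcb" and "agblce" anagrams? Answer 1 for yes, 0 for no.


Strings: "gaelcb", "agblce"
Sorted first:  abcegl
Sorted second: abcegl
Sorted forms match => anagrams

1


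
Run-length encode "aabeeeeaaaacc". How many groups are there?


Input: aabeeeeaaaacc
Scanning for consecutive runs:
  Group 1: 'a' x 2 (positions 0-1)
  Group 2: 'b' x 1 (positions 2-2)
  Group 3: 'e' x 4 (positions 3-6)
  Group 4: 'a' x 4 (positions 7-10)
  Group 5: 'c' x 2 (positions 11-12)
Total groups: 5

5


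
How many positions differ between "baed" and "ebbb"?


Comparing "baed" and "ebbb" position by position:
  Position 0: 'b' vs 'e' => DIFFER
  Position 1: 'a' vs 'b' => DIFFER
  Position 2: 'e' vs 'b' => DIFFER
  Position 3: 'd' vs 'b' => DIFFER
Positions that differ: 4

4


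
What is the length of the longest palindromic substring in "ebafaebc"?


Input: "ebafaebc"
Checking substrings for palindromes:
  [2:5] "afa" (len 3) => palindrome
Longest palindromic substring: "afa" with length 3

3


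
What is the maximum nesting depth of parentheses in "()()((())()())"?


Input: "()()((())()())"
Tracking depth:
  Position 0 '(': depth becomes 1
  Position 1 ')': depth becomes 0
  Position 2 '(': depth becomes 1
  Position 3 ')': depth becomes 0
  Position 4 '(': depth becomes 1
  Position 5 '(': depth becomes 2
  Position 6 '(': depth becomes 3
  Position 7 ')': depth becomes 2
  Position 8 ')': depth becomes 1
  Position 9 '(': depth becomes 2
  Position 10 ')': depth becomes 1
  Position 11 '(': depth becomes 2
  Position 12 ')': depth becomes 1
  Position 13 ')': depth becomes 0
Maximum depth reached: 3

3


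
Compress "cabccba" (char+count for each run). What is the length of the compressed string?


Input: cabccba
Runs:
  'c' x 1 => "c1"
  'a' x 1 => "a1"
  'b' x 1 => "b1"
  'c' x 2 => "c2"
  'b' x 1 => "b1"
  'a' x 1 => "a1"
Compressed: "c1a1b1c2b1a1"
Compressed length: 12

12


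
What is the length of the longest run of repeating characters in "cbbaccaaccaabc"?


Input: "cbbaccaaccaabc"
Scanning for longest run:
  Position 1 ('b'): new char, reset run to 1
  Position 2 ('b'): continues run of 'b', length=2
  Position 3 ('a'): new char, reset run to 1
  Position 4 ('c'): new char, reset run to 1
  Position 5 ('c'): continues run of 'c', length=2
  Position 6 ('a'): new char, reset run to 1
  Position 7 ('a'): continues run of 'a', length=2
  Position 8 ('c'): new char, reset run to 1
  Position 9 ('c'): continues run of 'c', length=2
  Position 10 ('a'): new char, reset run to 1
  Position 11 ('a'): continues run of 'a', length=2
  Position 12 ('b'): new char, reset run to 1
  Position 13 ('c'): new char, reset run to 1
Longest run: 'b' with length 2

2


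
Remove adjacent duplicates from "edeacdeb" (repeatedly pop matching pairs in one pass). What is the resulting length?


Input: edeacdeb
Stack-based adjacent duplicate removal:
  Read 'e': push. Stack: e
  Read 'd': push. Stack: ed
  Read 'e': push. Stack: ede
  Read 'a': push. Stack: edea
  Read 'c': push. Stack: edeac
  Read 'd': push. Stack: edeacd
  Read 'e': push. Stack: edeacde
  Read 'b': push. Stack: edeacdeb
Final stack: "edeacdeb" (length 8)

8


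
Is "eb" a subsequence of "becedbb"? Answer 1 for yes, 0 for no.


Check if "eb" is a subsequence of "becedbb"
Greedy scan:
  Position 0 ('b'): no match needed
  Position 1 ('e'): matches sub[0] = 'e'
  Position 2 ('c'): no match needed
  Position 3 ('e'): no match needed
  Position 4 ('d'): no match needed
  Position 5 ('b'): matches sub[1] = 'b'
  Position 6 ('b'): no match needed
All 2 characters matched => is a subsequence

1


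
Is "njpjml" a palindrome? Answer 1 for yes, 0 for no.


Input: njpjml
Reversed: lmjpjn
  Compare pos 0 ('n') with pos 5 ('l'): MISMATCH
  Compare pos 1 ('j') with pos 4 ('m'): MISMATCH
  Compare pos 2 ('p') with pos 3 ('j'): MISMATCH
Result: not a palindrome

0


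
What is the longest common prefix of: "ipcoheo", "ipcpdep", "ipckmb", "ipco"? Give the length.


Words: ipcoheo, ipcpdep, ipckmb, ipco
  Position 0: all 'i' => match
  Position 1: all 'p' => match
  Position 2: all 'c' => match
  Position 3: ('o', 'p', 'k', 'o') => mismatch, stop
LCP = "ipc" (length 3)

3


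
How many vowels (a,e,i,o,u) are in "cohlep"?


Input: cohlep
Checking each character:
  'c' at position 0: consonant
  'o' at position 1: vowel (running total: 1)
  'h' at position 2: consonant
  'l' at position 3: consonant
  'e' at position 4: vowel (running total: 2)
  'p' at position 5: consonant
Total vowels: 2

2


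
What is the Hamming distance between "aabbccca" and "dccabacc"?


Comparing "aabbccca" and "dccabacc" position by position:
  Position 0: 'a' vs 'd' => differ
  Position 1: 'a' vs 'c' => differ
  Position 2: 'b' vs 'c' => differ
  Position 3: 'b' vs 'a' => differ
  Position 4: 'c' vs 'b' => differ
  Position 5: 'c' vs 'a' => differ
  Position 6: 'c' vs 'c' => same
  Position 7: 'a' vs 'c' => differ
Total differences (Hamming distance): 7

7


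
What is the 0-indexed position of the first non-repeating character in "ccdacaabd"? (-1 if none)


Input: ccdacaabd
Character frequencies:
  'a': 3
  'b': 1
  'c': 3
  'd': 2
Scanning left to right for freq == 1:
  Position 0 ('c'): freq=3, skip
  Position 1 ('c'): freq=3, skip
  Position 2 ('d'): freq=2, skip
  Position 3 ('a'): freq=3, skip
  Position 4 ('c'): freq=3, skip
  Position 5 ('a'): freq=3, skip
  Position 6 ('a'): freq=3, skip
  Position 7 ('b'): unique! => answer = 7

7


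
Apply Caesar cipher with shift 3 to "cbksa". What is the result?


Caesar cipher: shift "cbksa" by 3
  'c' (pos 2) + 3 = pos 5 = 'f'
  'b' (pos 1) + 3 = pos 4 = 'e'
  'k' (pos 10) + 3 = pos 13 = 'n'
  's' (pos 18) + 3 = pos 21 = 'v'
  'a' (pos 0) + 3 = pos 3 = 'd'
Result: fenvd

fenvd


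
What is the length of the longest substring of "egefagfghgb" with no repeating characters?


Input: "egefagfghgb"
Sliding window (track last position of each char):
  Position 0 ('e'): window [0,0] length 1 -- new best
  Position 1 ('g'): window [0,1] length 2 -- new best
  Position 2 ('e'): repeat (last at 0), move window start to 1
  Position 2 ('e'): window [1,2] length 2
  Position 3 ('f'): window [1,3] length 3 -- new best
  Position 4 ('a'): window [1,4] length 4 -- new best
  Position 5 ('g'): repeat (last at 1), move window start to 2
  Position 5 ('g'): window [2,5] length 4
  Position 6 ('f'): repeat (last at 3), move window start to 4
  Position 6 ('f'): window [4,6] length 3
  Position 7 ('g'): repeat (last at 5), move window start to 6
  Position 7 ('g'): window [6,7] length 2
  Position 8 ('h'): window [6,8] length 3
  Position 9 ('g'): repeat (last at 7), move window start to 8
  Position 9 ('g'): window [8,9] length 2
  Position 10 ('b'): window [8,10] length 3
Longest substring with no repeats: "gefa" with length 4

4


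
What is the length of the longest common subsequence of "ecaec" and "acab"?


LCS of "ecaec" and "acab"
DP table:
           a    c    a    b
      0    0    0    0    0
  e   0    0    0    0    0
  c   0    0    1    1    1
  a   0    1    1    2    2
  e   0    1    1    2    2
  c   0    1    2    2    2
LCS length = dp[5][4] = 2

2


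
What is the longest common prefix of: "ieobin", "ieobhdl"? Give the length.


Words: ieobin, ieobhdl
  Position 0: all 'i' => match
  Position 1: all 'e' => match
  Position 2: all 'o' => match
  Position 3: all 'b' => match
  Position 4: ('i', 'h') => mismatch, stop
LCP = "ieob" (length 4)

4


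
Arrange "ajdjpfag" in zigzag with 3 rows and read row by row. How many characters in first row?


Zigzag "ajdjpfag" into 3 rows:
Placing characters:
  'a' => row 0
  'j' => row 1
  'd' => row 2
  'j' => row 1
  'p' => row 0
  'f' => row 1
  'a' => row 2
  'g' => row 1
Rows:
  Row 0: "ap"
  Row 1: "jjfg"
  Row 2: "da"
First row length: 2

2


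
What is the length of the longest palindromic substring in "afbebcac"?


Input: "afbebcac"
Checking substrings for palindromes:
  [2:5] "beb" (len 3) => palindrome
  [5:8] "cac" (len 3) => palindrome
Longest palindromic substring: "beb" with length 3

3


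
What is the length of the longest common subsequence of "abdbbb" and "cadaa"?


LCS of "abdbbb" and "cadaa"
DP table:
           c    a    d    a    a
      0    0    0    0    0    0
  a   0    0    1    1    1    1
  b   0    0    1    1    1    1
  d   0    0    1    2    2    2
  b   0    0    1    2    2    2
  b   0    0    1    2    2    2
  b   0    0    1    2    2    2
LCS length = dp[6][5] = 2

2


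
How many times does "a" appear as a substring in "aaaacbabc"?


Searching for "a" in "aaaacbabc"
Scanning each position:
  Position 0: "a" => MATCH
  Position 1: "a" => MATCH
  Position 2: "a" => MATCH
  Position 3: "a" => MATCH
  Position 4: "c" => no
  Position 5: "b" => no
  Position 6: "a" => MATCH
  Position 7: "b" => no
  Position 8: "c" => no
Total occurrences: 5

5


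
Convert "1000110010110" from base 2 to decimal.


Input: "1000110010110" in base 2
Positional expansion:
  Digit '1' (value 1) x 2^12 = 4096
  Digit '0' (value 0) x 2^11 = 0
  Digit '0' (value 0) x 2^10 = 0
  Digit '0' (value 0) x 2^9 = 0
  Digit '1' (value 1) x 2^8 = 256
  Digit '1' (value 1) x 2^7 = 128
  Digit '0' (value 0) x 2^6 = 0
  Digit '0' (value 0) x 2^5 = 0
  Digit '1' (value 1) x 2^4 = 16
  Digit '0' (value 0) x 2^3 = 0
  Digit '1' (value 1) x 2^2 = 4
  Digit '1' (value 1) x 2^1 = 2
  Digit '0' (value 0) x 2^0 = 0
Sum = 4502

4502


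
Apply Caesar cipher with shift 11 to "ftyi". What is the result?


Caesar cipher: shift "ftyi" by 11
  'f' (pos 5) + 11 = pos 16 = 'q'
  't' (pos 19) + 11 = pos 4 = 'e'
  'y' (pos 24) + 11 = pos 9 = 'j'
  'i' (pos 8) + 11 = pos 19 = 't'
Result: qejt

qejt


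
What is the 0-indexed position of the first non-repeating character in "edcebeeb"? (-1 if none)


Input: edcebeeb
Character frequencies:
  'b': 2
  'c': 1
  'd': 1
  'e': 4
Scanning left to right for freq == 1:
  Position 0 ('e'): freq=4, skip
  Position 1 ('d'): unique! => answer = 1

1


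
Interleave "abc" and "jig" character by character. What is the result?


Interleaving "abc" and "jig":
  Position 0: 'a' from first, 'j' from second => "aj"
  Position 1: 'b' from first, 'i' from second => "bi"
  Position 2: 'c' from first, 'g' from second => "cg"
Result: ajbicg

ajbicg


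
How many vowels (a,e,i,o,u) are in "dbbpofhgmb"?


Input: dbbpofhgmb
Checking each character:
  'd' at position 0: consonant
  'b' at position 1: consonant
  'b' at position 2: consonant
  'p' at position 3: consonant
  'o' at position 4: vowel (running total: 1)
  'f' at position 5: consonant
  'h' at position 6: consonant
  'g' at position 7: consonant
  'm' at position 8: consonant
  'b' at position 9: consonant
Total vowels: 1

1


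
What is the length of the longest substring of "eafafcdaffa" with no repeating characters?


Input: "eafafcdaffa"
Sliding window (track last position of each char):
  Position 0 ('e'): window [0,0] length 1 -- new best
  Position 1 ('a'): window [0,1] length 2 -- new best
  Position 2 ('f'): window [0,2] length 3 -- new best
  Position 3 ('a'): repeat (last at 1), move window start to 2
  Position 3 ('a'): window [2,3] length 2
  Position 4 ('f'): repeat (last at 2), move window start to 3
  Position 4 ('f'): window [3,4] length 2
  Position 5 ('c'): window [3,5] length 3
  Position 6 ('d'): window [3,6] length 4 -- new best
  Position 7 ('a'): repeat (last at 3), move window start to 4
  Position 7 ('a'): window [4,7] length 4
  Position 8 ('f'): repeat (last at 4), move window start to 5
  Position 8 ('f'): window [5,8] length 4
  Position 9 ('f'): repeat (last at 8), move window start to 9
  Position 9 ('f'): window [9,9] length 1
  Position 10 ('a'): window [9,10] length 2
Longest substring with no repeats: "afcd" with length 4

4


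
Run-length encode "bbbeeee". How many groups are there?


Input: bbbeeee
Scanning for consecutive runs:
  Group 1: 'b' x 3 (positions 0-2)
  Group 2: 'e' x 4 (positions 3-6)
Total groups: 2

2


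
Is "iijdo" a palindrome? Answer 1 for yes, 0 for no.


Input: iijdo
Reversed: odjii
  Compare pos 0 ('i') with pos 4 ('o'): MISMATCH
  Compare pos 1 ('i') with pos 3 ('d'): MISMATCH
Result: not a palindrome

0


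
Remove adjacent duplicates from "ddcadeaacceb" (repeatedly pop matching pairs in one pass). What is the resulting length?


Input: ddcadeaacceb
Stack-based adjacent duplicate removal:
  Read 'd': push. Stack: d
  Read 'd': matches stack top 'd' => pop. Stack: (empty)
  Read 'c': push. Stack: c
  Read 'a': push. Stack: ca
  Read 'd': push. Stack: cad
  Read 'e': push. Stack: cade
  Read 'a': push. Stack: cadea
  Read 'a': matches stack top 'a' => pop. Stack: cade
  Read 'c': push. Stack: cadec
  Read 'c': matches stack top 'c' => pop. Stack: cade
  Read 'e': matches stack top 'e' => pop. Stack: cad
  Read 'b': push. Stack: cadb
Final stack: "cadb" (length 4)

4


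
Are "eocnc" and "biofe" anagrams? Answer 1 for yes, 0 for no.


Strings: "eocnc", "biofe"
Sorted first:  cceno
Sorted second: befio
Differ at position 0: 'c' vs 'b' => not anagrams

0


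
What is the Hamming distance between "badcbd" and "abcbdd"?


Comparing "badcbd" and "abcbdd" position by position:
  Position 0: 'b' vs 'a' => differ
  Position 1: 'a' vs 'b' => differ
  Position 2: 'd' vs 'c' => differ
  Position 3: 'c' vs 'b' => differ
  Position 4: 'b' vs 'd' => differ
  Position 5: 'd' vs 'd' => same
Total differences (Hamming distance): 5

5


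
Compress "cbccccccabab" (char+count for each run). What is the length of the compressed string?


Input: cbccccccabab
Runs:
  'c' x 1 => "c1"
  'b' x 1 => "b1"
  'c' x 6 => "c6"
  'a' x 1 => "a1"
  'b' x 1 => "b1"
  'a' x 1 => "a1"
  'b' x 1 => "b1"
Compressed: "c1b1c6a1b1a1b1"
Compressed length: 14

14


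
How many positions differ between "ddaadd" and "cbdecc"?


Comparing "ddaadd" and "cbdecc" position by position:
  Position 0: 'd' vs 'c' => DIFFER
  Position 1: 'd' vs 'b' => DIFFER
  Position 2: 'a' vs 'd' => DIFFER
  Position 3: 'a' vs 'e' => DIFFER
  Position 4: 'd' vs 'c' => DIFFER
  Position 5: 'd' vs 'c' => DIFFER
Positions that differ: 6

6


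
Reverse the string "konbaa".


Input: konbaa
Reading characters right to left:
  Position 5: 'a'
  Position 4: 'a'
  Position 3: 'b'
  Position 2: 'n'
  Position 1: 'o'
  Position 0: 'k'
Reversed: aabnok

aabnok


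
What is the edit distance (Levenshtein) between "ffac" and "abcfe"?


Computing edit distance: "ffac" -> "abcfe"
DP table:
           a    b    c    f    e
      0    1    2    3    4    5
  f   1    1    2    3    3    4
  f   2    2    2    3    3    4
  a   3    2    3    3    4    4
  c   4    3    3    3    4    5
Edit distance = dp[4][5] = 5

5


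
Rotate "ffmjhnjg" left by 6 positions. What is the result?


Input: "ffmjhnjg", rotate left by 6
First 6 characters: "ffmjhn"
Remaining characters: "jg"
Concatenate remaining + first: "jg" + "ffmjhn" = "jgffmjhn"

jgffmjhn


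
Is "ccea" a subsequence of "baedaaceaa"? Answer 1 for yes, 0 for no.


Check if "ccea" is a subsequence of "baedaaceaa"
Greedy scan:
  Position 0 ('b'): no match needed
  Position 1 ('a'): no match needed
  Position 2 ('e'): no match needed
  Position 3 ('d'): no match needed
  Position 4 ('a'): no match needed
  Position 5 ('a'): no match needed
  Position 6 ('c'): matches sub[0] = 'c'
  Position 7 ('e'): no match needed
  Position 8 ('a'): no match needed
  Position 9 ('a'): no match needed
Only matched 1/4 characters => not a subsequence

0


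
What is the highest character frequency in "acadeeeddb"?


Input: acadeeeddb
Character counts:
  'a': 2
  'b': 1
  'c': 1
  'd': 3
  'e': 3
Maximum frequency: 3

3


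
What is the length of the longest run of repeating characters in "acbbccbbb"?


Input: "acbbccbbb"
Scanning for longest run:
  Position 1 ('c'): new char, reset run to 1
  Position 2 ('b'): new char, reset run to 1
  Position 3 ('b'): continues run of 'b', length=2
  Position 4 ('c'): new char, reset run to 1
  Position 5 ('c'): continues run of 'c', length=2
  Position 6 ('b'): new char, reset run to 1
  Position 7 ('b'): continues run of 'b', length=2
  Position 8 ('b'): continues run of 'b', length=3
Longest run: 'b' with length 3

3


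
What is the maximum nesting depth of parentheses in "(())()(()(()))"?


Input: "(())()(()(()))"
Tracking depth:
  Position 0 '(': depth becomes 1
  Position 1 '(': depth becomes 2
  Position 2 ')': depth becomes 1
  Position 3 ')': depth becomes 0
  Position 4 '(': depth becomes 1
  Position 5 ')': depth becomes 0
  Position 6 '(': depth becomes 1
  Position 7 '(': depth becomes 2
  Position 8 ')': depth becomes 1
  Position 9 '(': depth becomes 2
  Position 10 '(': depth becomes 3
  Position 11 ')': depth becomes 2
  Position 12 ')': depth becomes 1
  Position 13 ')': depth becomes 0
Maximum depth reached: 3

3


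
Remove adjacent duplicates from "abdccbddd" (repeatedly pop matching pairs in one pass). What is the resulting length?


Input: abdccbddd
Stack-based adjacent duplicate removal:
  Read 'a': push. Stack: a
  Read 'b': push. Stack: ab
  Read 'd': push. Stack: abd
  Read 'c': push. Stack: abdc
  Read 'c': matches stack top 'c' => pop. Stack: abd
  Read 'b': push. Stack: abdb
  Read 'd': push. Stack: abdbd
  Read 'd': matches stack top 'd' => pop. Stack: abdb
  Read 'd': push. Stack: abdbd
Final stack: "abdbd" (length 5)

5


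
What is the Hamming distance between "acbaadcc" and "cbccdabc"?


Comparing "acbaadcc" and "cbccdabc" position by position:
  Position 0: 'a' vs 'c' => differ
  Position 1: 'c' vs 'b' => differ
  Position 2: 'b' vs 'c' => differ
  Position 3: 'a' vs 'c' => differ
  Position 4: 'a' vs 'd' => differ
  Position 5: 'd' vs 'a' => differ
  Position 6: 'c' vs 'b' => differ
  Position 7: 'c' vs 'c' => same
Total differences (Hamming distance): 7

7


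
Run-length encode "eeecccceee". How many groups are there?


Input: eeecccceee
Scanning for consecutive runs:
  Group 1: 'e' x 3 (positions 0-2)
  Group 2: 'c' x 4 (positions 3-6)
  Group 3: 'e' x 3 (positions 7-9)
Total groups: 3

3


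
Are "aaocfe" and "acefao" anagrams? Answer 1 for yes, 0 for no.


Strings: "aaocfe", "acefao"
Sorted first:  aacefo
Sorted second: aacefo
Sorted forms match => anagrams

1


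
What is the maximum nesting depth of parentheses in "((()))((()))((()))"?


Input: "((()))((()))((()))"
Tracking depth:
  Position 0 '(': depth becomes 1
  Position 1 '(': depth becomes 2
  Position 2 '(': depth becomes 3
  Position 3 ')': depth becomes 2
  Position 4 ')': depth becomes 1
  Position 5 ')': depth becomes 0
  Position 6 '(': depth becomes 1
  Position 7 '(': depth becomes 2
  Position 8 '(': depth becomes 3
  Position 9 ')': depth becomes 2
  Position 10 ')': depth becomes 1
  Position 11 ')': depth becomes 0
  Position 12 '(': depth becomes 1
  Position 13 '(': depth becomes 2
  Position 14 '(': depth becomes 3
  Position 15 ')': depth becomes 2
  Position 16 ')': depth becomes 1
  Position 17 ')': depth becomes 0
Maximum depth reached: 3

3


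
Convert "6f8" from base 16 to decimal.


Input: "6f8" in base 16
Positional expansion:
  Digit '6' (value 6) x 16^2 = 1536
  Digit 'f' (value 15) x 16^1 = 240
  Digit '8' (value 8) x 16^0 = 8
Sum = 1784

1784


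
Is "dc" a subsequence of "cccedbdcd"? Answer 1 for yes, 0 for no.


Check if "dc" is a subsequence of "cccedbdcd"
Greedy scan:
  Position 0 ('c'): no match needed
  Position 1 ('c'): no match needed
  Position 2 ('c'): no match needed
  Position 3 ('e'): no match needed
  Position 4 ('d'): matches sub[0] = 'd'
  Position 5 ('b'): no match needed
  Position 6 ('d'): no match needed
  Position 7 ('c'): matches sub[1] = 'c'
  Position 8 ('d'): no match needed
All 2 characters matched => is a subsequence

1


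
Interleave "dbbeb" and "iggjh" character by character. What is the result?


Interleaving "dbbeb" and "iggjh":
  Position 0: 'd' from first, 'i' from second => "di"
  Position 1: 'b' from first, 'g' from second => "bg"
  Position 2: 'b' from first, 'g' from second => "bg"
  Position 3: 'e' from first, 'j' from second => "ej"
  Position 4: 'b' from first, 'h' from second => "bh"
Result: dibgbgejbh

dibgbgejbh


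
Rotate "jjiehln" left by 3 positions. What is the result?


Input: "jjiehln", rotate left by 3
First 3 characters: "jji"
Remaining characters: "ehln"
Concatenate remaining + first: "ehln" + "jji" = "ehlnjji"

ehlnjji


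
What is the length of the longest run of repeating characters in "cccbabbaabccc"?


Input: "cccbabbaabccc"
Scanning for longest run:
  Position 1 ('c'): continues run of 'c', length=2
  Position 2 ('c'): continues run of 'c', length=3
  Position 3 ('b'): new char, reset run to 1
  Position 4 ('a'): new char, reset run to 1
  Position 5 ('b'): new char, reset run to 1
  Position 6 ('b'): continues run of 'b', length=2
  Position 7 ('a'): new char, reset run to 1
  Position 8 ('a'): continues run of 'a', length=2
  Position 9 ('b'): new char, reset run to 1
  Position 10 ('c'): new char, reset run to 1
  Position 11 ('c'): continues run of 'c', length=2
  Position 12 ('c'): continues run of 'c', length=3
Longest run: 'c' with length 3

3


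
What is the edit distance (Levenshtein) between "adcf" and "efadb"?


Computing edit distance: "adcf" -> "efadb"
DP table:
           e    f    a    d    b
      0    1    2    3    4    5
  a   1    1    2    2    3    4
  d   2    2    2    3    2    3
  c   3    3    3    3    3    3
  f   4    4    3    4    4    4
Edit distance = dp[4][5] = 4

4


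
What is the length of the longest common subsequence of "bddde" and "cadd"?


LCS of "bddde" and "cadd"
DP table:
           c    a    d    d
      0    0    0    0    0
  b   0    0    0    0    0
  d   0    0    0    1    1
  d   0    0    0    1    2
  d   0    0    0    1    2
  e   0    0    0    1    2
LCS length = dp[5][4] = 2

2


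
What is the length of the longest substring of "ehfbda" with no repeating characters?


Input: "ehfbda"
Sliding window (track last position of each char):
  Position 0 ('e'): window [0,0] length 1 -- new best
  Position 1 ('h'): window [0,1] length 2 -- new best
  Position 2 ('f'): window [0,2] length 3 -- new best
  Position 3 ('b'): window [0,3] length 4 -- new best
  Position 4 ('d'): window [0,4] length 5 -- new best
  Position 5 ('a'): window [0,5] length 6 -- new best
Longest substring with no repeats: "ehfbda" with length 6

6


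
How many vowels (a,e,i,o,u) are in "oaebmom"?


Input: oaebmom
Checking each character:
  'o' at position 0: vowel (running total: 1)
  'a' at position 1: vowel (running total: 2)
  'e' at position 2: vowel (running total: 3)
  'b' at position 3: consonant
  'm' at position 4: consonant
  'o' at position 5: vowel (running total: 4)
  'm' at position 6: consonant
Total vowels: 4

4


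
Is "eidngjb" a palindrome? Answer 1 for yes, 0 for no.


Input: eidngjb
Reversed: bjgndie
  Compare pos 0 ('e') with pos 6 ('b'): MISMATCH
  Compare pos 1 ('i') with pos 5 ('j'): MISMATCH
  Compare pos 2 ('d') with pos 4 ('g'): MISMATCH
Result: not a palindrome

0
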